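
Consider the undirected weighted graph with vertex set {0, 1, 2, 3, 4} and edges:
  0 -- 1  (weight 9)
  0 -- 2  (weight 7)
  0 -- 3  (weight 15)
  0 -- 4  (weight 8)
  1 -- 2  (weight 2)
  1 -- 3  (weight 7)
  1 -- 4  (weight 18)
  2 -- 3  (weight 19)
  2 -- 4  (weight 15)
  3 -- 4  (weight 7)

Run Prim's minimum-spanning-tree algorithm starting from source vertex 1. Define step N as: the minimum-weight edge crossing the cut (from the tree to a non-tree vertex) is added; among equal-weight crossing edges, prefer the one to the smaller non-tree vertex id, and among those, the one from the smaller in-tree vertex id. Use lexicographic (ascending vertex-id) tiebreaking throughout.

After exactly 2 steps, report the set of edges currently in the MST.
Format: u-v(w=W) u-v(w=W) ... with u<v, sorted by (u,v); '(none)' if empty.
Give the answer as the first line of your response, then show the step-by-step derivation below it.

0-2(w=7) 1-2(w=2)

step 1: add edge 1-2 (w=2); MST = {1-2(w=2)}
step 2: add edge 0-2 (w=7); MST = {0-2(w=7) 1-2(w=2)}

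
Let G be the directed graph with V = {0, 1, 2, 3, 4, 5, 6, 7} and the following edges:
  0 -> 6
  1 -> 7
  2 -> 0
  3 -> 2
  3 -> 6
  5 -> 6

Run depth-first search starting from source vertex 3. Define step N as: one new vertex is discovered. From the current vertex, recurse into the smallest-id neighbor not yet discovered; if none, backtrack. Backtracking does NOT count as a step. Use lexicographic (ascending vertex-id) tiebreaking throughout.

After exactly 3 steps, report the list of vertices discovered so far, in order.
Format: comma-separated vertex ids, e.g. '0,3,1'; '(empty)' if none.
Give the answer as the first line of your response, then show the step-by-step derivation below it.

3,2,0

step 1: discover 3; path=3; order=3
step 2: discover 2; path=3>2; order=3,2
step 3: discover 0; path=3>2>0; order=3,2,0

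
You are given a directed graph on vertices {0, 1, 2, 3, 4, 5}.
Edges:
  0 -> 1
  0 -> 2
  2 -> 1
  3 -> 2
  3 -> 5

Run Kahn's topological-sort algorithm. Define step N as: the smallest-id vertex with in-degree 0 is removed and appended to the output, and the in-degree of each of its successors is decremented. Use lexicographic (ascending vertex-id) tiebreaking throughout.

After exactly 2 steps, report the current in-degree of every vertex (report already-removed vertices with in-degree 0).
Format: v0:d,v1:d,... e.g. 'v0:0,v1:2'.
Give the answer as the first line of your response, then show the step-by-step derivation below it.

v0:0,v1:1,v2:0,v3:0,v4:0,v5:0

step 1: output 0; order=[0]; indeg=(0,1,1,0,0,1)
step 2: output 3; order=[0,3]; indeg=(0,1,0,0,0,0)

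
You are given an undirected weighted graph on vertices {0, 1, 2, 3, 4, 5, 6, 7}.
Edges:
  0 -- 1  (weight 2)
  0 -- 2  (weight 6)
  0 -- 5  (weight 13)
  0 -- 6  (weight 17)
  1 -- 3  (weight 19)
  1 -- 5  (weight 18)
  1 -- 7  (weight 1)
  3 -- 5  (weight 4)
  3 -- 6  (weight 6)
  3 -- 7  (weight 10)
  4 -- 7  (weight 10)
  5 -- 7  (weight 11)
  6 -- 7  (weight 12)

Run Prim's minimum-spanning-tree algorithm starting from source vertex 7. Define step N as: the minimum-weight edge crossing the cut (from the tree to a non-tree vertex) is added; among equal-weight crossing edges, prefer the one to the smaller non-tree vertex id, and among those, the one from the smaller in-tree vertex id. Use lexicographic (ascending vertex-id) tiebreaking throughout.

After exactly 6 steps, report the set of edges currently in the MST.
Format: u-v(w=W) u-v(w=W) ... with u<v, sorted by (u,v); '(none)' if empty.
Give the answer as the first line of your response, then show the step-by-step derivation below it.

0-1(w=2) 0-2(w=6) 1-7(w=1) 3-5(w=4) 3-6(w=6) 3-7(w=10)

step 1: add edge 1-7 (w=1); MST = {1-7(w=1)}
step 2: add edge 0-1 (w=2); MST = {0-1(w=2) 1-7(w=1)}
step 3: add edge 0-2 (w=6); MST = {0-1(w=2) 0-2(w=6) 1-7(w=1)}
step 4: add edge 3-7 (w=10); MST = {0-1(w=2) 0-2(w=6) 1-7(w=1) 3-7(w=10)}
step 5: add edge 3-5 (w=4); MST = {0-1(w=2) 0-2(w=6) 1-7(w=1) 3-5(w=4) 3-7(w=10)}
step 6: add edge 3-6 (w=6); MST = {0-1(w=2) 0-2(w=6) 1-7(w=1) 3-5(w=4) 3-6(w=6) 3-7(w=10)}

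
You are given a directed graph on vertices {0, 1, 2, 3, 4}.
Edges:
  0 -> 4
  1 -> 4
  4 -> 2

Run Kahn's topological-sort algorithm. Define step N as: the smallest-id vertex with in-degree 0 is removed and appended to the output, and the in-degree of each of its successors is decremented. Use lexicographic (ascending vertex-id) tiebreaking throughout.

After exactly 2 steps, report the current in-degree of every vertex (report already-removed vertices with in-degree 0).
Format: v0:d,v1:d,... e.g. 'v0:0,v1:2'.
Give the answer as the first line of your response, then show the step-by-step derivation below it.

v0:0,v1:0,v2:1,v3:0,v4:0

step 1: output 0; order=[0]; indeg=(0,0,1,0,1)
step 2: output 1; order=[0,1]; indeg=(0,0,1,0,0)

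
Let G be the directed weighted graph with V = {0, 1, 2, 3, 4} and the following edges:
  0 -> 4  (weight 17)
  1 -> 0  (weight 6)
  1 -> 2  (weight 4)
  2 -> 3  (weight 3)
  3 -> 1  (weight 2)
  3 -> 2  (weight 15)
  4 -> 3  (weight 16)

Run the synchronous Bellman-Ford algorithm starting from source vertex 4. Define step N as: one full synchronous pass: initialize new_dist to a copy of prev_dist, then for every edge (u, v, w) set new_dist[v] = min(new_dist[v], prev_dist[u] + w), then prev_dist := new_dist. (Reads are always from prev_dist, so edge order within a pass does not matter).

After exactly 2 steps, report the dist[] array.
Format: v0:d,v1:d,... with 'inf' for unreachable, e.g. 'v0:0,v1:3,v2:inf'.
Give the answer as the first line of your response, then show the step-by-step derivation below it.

v0:inf,v1:18,v2:31,v3:16,v4:0

step 1: dist = v0:inf,v1:inf,v2:inf,v3:16,v4:0
step 2: dist = v0:inf,v1:18,v2:31,v3:16,v4:0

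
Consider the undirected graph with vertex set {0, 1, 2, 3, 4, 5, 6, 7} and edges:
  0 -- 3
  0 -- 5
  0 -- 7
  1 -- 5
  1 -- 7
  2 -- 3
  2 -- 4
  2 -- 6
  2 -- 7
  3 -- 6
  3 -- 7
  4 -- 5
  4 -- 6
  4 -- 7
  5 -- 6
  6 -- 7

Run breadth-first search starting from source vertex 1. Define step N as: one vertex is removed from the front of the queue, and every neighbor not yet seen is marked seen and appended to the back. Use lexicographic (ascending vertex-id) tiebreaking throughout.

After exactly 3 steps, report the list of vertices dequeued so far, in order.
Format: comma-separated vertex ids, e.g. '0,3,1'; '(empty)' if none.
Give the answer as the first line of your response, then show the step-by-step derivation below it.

1,5,7

step 1: dequeue 1; queue=[5,7]; order=1
step 2: dequeue 5; queue=[7,0,4,6]; order=1,5
step 3: dequeue 7; queue=[0,4,6,2,3]; order=1,5,7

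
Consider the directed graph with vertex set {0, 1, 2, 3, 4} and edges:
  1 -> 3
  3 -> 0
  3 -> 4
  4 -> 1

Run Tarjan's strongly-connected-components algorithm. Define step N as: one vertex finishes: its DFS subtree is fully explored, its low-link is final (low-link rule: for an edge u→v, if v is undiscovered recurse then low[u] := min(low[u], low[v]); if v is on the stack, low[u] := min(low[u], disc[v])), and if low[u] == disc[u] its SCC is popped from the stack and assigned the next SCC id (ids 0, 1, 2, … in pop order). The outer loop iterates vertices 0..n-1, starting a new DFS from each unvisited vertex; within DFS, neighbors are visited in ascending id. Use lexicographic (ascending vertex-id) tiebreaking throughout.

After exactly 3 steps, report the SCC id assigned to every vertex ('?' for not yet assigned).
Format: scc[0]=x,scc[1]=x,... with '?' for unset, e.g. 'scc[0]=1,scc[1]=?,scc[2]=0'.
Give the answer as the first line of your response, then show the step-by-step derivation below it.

scc[0]=0,scc[1]=?,scc[2]=?,scc[3]=?,scc[4]=?

step 1: low=(low[0]=0,low[1]=?,low[2]=?,low[3]=?,low[4]=?); scc=(scc[0]=0,scc[1]=?,scc[2]=?,scc[3]=?,scc[4]=?)
step 2: low=(low[0]=0,low[1]=1,low[2]=?,low[3]=2,low[4]=1); scc=(scc[0]=0,scc[1]=?,scc[2]=?,scc[3]=?,scc[4]=?)
step 3: low=(low[0]=0,low[1]=1,low[2]=?,low[3]=1,low[4]=1); scc=(scc[0]=0,scc[1]=?,scc[2]=?,scc[3]=?,scc[4]=?)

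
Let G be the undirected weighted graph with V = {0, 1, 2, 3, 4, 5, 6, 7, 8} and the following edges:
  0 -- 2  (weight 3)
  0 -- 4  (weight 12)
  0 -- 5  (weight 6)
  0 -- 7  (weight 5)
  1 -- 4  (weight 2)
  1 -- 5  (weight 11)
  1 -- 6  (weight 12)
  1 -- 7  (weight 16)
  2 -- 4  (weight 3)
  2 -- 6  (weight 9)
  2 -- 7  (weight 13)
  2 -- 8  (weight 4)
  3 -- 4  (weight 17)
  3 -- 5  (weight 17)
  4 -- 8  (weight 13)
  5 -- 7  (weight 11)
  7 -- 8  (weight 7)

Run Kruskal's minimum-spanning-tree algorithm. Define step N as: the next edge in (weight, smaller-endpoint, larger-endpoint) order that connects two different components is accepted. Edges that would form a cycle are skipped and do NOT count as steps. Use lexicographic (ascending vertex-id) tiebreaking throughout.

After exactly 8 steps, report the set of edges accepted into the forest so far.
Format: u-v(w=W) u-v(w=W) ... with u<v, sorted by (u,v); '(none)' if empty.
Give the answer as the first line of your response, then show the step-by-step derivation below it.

0-2(w=3) 0-5(w=6) 0-7(w=5) 1-4(w=2) 2-4(w=3) 2-6(w=9) 2-8(w=4) 3-4(w=17)

step 1: add edge 1-4 (w=2); MST = {1-4(w=2)}
step 2: add edge 0-2 (w=3); MST = {0-2(w=3) 1-4(w=2)}
step 3: add edge 2-4 (w=3); MST = {0-2(w=3) 1-4(w=2) 2-4(w=3)}
step 4: add edge 2-8 (w=4); MST = {0-2(w=3) 1-4(w=2) 2-4(w=3) 2-8(w=4)}
step 5: add edge 0-7 (w=5); MST = {0-2(w=3) 0-7(w=5) 1-4(w=2) 2-4(w=3) 2-8(w=4)}
step 6: add edge 0-5 (w=6); MST = {0-2(w=3) 0-5(w=6) 0-7(w=5) 1-4(w=2) 2-4(w=3) 2-8(w=4)}
step 7: add edge 2-6 (w=9); MST = {0-2(w=3) 0-5(w=6) 0-7(w=5) 1-4(w=2) 2-4(w=3) 2-6(w=9) 2-8(w=4)}
step 8: add edge 3-4 (w=17); MST = {0-2(w=3) 0-5(w=6) 0-7(w=5) 1-4(w=2) 2-4(w=3) 2-6(w=9) 2-8(w=4) 3-4(w=17)}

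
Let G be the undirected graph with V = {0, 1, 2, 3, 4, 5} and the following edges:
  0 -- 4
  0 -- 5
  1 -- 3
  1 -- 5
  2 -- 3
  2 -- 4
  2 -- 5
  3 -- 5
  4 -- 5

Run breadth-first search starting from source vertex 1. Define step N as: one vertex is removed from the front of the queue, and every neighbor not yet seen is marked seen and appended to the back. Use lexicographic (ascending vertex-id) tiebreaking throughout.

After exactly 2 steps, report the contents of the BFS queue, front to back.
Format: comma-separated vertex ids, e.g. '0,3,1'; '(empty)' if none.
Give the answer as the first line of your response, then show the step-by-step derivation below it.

5,2

step 1: dequeue 1; queue=[3,5]; order=1
step 2: dequeue 3; queue=[5,2]; order=1,3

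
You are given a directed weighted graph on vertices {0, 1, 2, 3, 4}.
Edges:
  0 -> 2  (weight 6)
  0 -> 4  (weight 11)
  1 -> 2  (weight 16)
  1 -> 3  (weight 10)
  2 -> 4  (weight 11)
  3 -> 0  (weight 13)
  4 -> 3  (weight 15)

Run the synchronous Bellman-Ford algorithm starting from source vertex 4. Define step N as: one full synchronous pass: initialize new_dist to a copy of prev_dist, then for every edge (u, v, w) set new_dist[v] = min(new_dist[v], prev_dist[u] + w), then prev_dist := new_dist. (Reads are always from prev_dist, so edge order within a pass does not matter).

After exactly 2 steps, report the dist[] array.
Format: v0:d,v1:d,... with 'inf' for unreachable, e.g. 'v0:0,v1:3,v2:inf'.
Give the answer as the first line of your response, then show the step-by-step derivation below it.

v0:28,v1:inf,v2:inf,v3:15,v4:0

step 1: dist = v0:inf,v1:inf,v2:inf,v3:15,v4:0
step 2: dist = v0:28,v1:inf,v2:inf,v3:15,v4:0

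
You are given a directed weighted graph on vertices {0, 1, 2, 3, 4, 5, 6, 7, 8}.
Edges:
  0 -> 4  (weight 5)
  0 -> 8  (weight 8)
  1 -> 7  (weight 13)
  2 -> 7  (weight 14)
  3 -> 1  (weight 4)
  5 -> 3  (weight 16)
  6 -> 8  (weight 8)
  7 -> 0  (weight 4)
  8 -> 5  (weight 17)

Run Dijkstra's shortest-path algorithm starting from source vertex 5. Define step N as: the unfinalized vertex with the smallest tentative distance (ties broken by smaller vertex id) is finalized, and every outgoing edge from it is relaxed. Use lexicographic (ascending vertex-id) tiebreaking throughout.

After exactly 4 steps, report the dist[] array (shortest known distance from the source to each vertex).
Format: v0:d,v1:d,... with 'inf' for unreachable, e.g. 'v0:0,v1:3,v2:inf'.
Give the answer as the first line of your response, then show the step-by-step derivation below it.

v0:37,v1:20,v2:inf,v3:16,v4:inf,v5:0,v6:inf,v7:33,v8:inf

step 1: dist = v0:inf,v1:inf,v2:inf,v3:16,v4:inf,v5:0,v6:inf,v7:inf,v8:inf
step 2: dist = v0:inf,v1:20,v2:inf,v3:16,v4:inf,v5:0,v6:inf,v7:inf,v8:inf
step 3: dist = v0:inf,v1:20,v2:inf,v3:16,v4:inf,v5:0,v6:inf,v7:33,v8:inf
step 4: dist = v0:37,v1:20,v2:inf,v3:16,v4:inf,v5:0,v6:inf,v7:33,v8:inf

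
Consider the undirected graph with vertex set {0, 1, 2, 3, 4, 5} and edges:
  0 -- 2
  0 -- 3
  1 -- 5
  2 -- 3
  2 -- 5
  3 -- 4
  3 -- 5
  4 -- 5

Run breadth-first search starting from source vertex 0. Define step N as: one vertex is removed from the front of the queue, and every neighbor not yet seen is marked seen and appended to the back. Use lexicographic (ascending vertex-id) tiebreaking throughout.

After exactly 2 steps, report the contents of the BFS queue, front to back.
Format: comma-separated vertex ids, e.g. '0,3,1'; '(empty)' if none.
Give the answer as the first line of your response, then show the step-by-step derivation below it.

3,5

step 1: dequeue 0; queue=[2,3]; order=0
step 2: dequeue 2; queue=[3,5]; order=0,2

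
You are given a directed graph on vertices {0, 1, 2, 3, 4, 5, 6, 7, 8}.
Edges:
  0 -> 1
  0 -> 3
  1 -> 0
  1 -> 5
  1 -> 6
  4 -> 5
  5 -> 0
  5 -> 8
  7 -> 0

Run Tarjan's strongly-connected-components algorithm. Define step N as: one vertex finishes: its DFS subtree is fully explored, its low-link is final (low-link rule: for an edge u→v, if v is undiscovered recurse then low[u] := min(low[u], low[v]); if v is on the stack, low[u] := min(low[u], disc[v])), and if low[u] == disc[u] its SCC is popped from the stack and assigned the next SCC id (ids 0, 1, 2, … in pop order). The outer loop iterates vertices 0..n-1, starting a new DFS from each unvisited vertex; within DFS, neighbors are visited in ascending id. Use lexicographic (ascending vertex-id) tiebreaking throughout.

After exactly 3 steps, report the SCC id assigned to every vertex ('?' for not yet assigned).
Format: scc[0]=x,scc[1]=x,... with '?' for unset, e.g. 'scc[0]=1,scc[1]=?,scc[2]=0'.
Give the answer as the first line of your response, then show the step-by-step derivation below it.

scc[0]=?,scc[1]=?,scc[2]=?,scc[3]=?,scc[4]=?,scc[5]=?,scc[6]=1,scc[7]=?,scc[8]=0

step 1: low=(low[0]=0,low[1]=0,low[2]=?,low[3]=?,low[4]=?,low[5]=0,low[6]=?,low[7]=?,low[8]=3); scc=(scc[0]=?,scc[1]=?,scc[2]=?,scc[3]=?,scc[4]=?,scc[5]=?,scc[6]=?,scc[7]=?,scc[8]=0)
step 2: low=(low[0]=0,low[1]=0,low[2]=?,low[3]=?,low[4]=?,low[5]=0,low[6]=?,low[7]=?,low[8]=3); scc=(scc[0]=?,scc[1]=?,scc[2]=?,scc[3]=?,scc[4]=?,scc[5]=?,scc[6]=?,scc[7]=?,scc[8]=0)
step 3: low=(low[0]=0,low[1]=0,low[2]=?,low[3]=?,low[4]=?,low[5]=0,low[6]=4,low[7]=?,low[8]=3); scc=(scc[0]=?,scc[1]=?,scc[2]=?,scc[3]=?,scc[4]=?,scc[5]=?,scc[6]=1,scc[7]=?,scc[8]=0)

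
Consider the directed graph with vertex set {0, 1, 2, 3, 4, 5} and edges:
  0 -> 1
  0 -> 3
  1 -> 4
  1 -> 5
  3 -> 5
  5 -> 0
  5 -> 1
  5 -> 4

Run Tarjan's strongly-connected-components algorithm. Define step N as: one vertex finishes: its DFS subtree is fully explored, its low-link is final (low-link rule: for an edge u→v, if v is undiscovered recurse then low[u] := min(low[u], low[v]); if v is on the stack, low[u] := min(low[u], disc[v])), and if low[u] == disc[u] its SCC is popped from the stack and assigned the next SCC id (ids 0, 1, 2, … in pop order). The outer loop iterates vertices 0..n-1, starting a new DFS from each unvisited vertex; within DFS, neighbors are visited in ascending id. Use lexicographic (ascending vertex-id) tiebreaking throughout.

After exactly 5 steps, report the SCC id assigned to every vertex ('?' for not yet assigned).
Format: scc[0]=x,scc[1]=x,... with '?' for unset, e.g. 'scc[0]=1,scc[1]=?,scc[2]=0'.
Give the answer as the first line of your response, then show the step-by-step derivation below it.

scc[0]=1,scc[1]=1,scc[2]=?,scc[3]=1,scc[4]=0,scc[5]=1

step 1: low=(low[0]=0,low[1]=1,low[2]=?,low[3]=?,low[4]=2,low[5]=?); scc=(scc[0]=?,scc[1]=?,scc[2]=?,scc[3]=?,scc[4]=0,scc[5]=?)
step 2: low=(low[0]=0,low[1]=1,low[2]=?,low[3]=?,low[4]=2,low[5]=0); scc=(scc[0]=?,scc[1]=?,scc[2]=?,scc[3]=?,scc[4]=0,scc[5]=?)
step 3: low=(low[0]=0,low[1]=0,low[2]=?,low[3]=?,low[4]=2,low[5]=0); scc=(scc[0]=?,scc[1]=?,scc[2]=?,scc[3]=?,scc[4]=0,scc[5]=?)
step 4: low=(low[0]=0,low[1]=0,low[2]=?,low[3]=3,low[4]=2,low[5]=0); scc=(scc[0]=?,scc[1]=?,scc[2]=?,scc[3]=?,scc[4]=0,scc[5]=?)
step 5: low=(low[0]=0,low[1]=0,low[2]=?,low[3]=3,low[4]=2,low[5]=0); scc=(scc[0]=1,scc[1]=1,scc[2]=?,scc[3]=1,scc[4]=0,scc[5]=1)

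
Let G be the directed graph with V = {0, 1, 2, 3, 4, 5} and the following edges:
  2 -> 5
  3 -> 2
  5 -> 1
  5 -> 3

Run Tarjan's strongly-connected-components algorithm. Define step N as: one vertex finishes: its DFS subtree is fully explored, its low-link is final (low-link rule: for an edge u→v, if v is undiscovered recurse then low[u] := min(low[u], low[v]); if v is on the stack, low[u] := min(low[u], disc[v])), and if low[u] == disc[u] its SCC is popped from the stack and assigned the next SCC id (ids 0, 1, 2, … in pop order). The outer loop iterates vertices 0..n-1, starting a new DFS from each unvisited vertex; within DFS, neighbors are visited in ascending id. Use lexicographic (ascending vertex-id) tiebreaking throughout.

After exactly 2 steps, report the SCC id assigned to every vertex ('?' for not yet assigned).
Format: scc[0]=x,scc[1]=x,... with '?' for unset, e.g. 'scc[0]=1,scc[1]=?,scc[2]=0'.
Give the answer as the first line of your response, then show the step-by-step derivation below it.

scc[0]=0,scc[1]=1,scc[2]=?,scc[3]=?,scc[4]=?,scc[5]=?

step 1: low=(low[0]=0,low[1]=?,low[2]=?,low[3]=?,low[4]=?,low[5]=?); scc=(scc[0]=0,scc[1]=?,scc[2]=?,scc[3]=?,scc[4]=?,scc[5]=?)
step 2: low=(low[0]=0,low[1]=1,low[2]=?,low[3]=?,low[4]=?,low[5]=?); scc=(scc[0]=0,scc[1]=1,scc[2]=?,scc[3]=?,scc[4]=?,scc[5]=?)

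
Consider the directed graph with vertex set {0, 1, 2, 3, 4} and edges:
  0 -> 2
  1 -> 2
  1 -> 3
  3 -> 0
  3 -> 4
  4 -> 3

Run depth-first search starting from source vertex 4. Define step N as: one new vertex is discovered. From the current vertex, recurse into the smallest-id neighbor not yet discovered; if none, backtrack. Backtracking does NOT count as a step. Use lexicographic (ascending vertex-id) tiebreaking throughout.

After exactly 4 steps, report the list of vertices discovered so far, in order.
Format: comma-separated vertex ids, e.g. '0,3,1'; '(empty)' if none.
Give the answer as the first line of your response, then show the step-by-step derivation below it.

4,3,0,2

step 1: discover 4; path=4; order=4
step 2: discover 3; path=4>3; order=4,3
step 3: discover 0; path=4>3>0; order=4,3,0
step 4: discover 2; path=4>3>0>2; order=4,3,0,2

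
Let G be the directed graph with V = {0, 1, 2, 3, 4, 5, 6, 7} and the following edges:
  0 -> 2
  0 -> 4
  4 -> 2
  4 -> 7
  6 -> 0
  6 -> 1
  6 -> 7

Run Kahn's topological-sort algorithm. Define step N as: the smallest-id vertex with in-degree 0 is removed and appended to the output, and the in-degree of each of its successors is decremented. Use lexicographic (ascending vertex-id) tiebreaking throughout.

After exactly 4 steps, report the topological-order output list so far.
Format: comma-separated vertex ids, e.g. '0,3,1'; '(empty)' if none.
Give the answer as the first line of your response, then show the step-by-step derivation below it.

3,5,6,0

step 1: output 3; order=[3]; indeg=(1,1,2,0,1,0,0,2)
step 2: output 5; order=[3,5]; indeg=(1,1,2,0,1,0,0,2)
step 3: output 6; order=[3,5,6]; indeg=(0,0,2,0,1,0,0,1)
step 4: output 0; order=[3,5,6,0]; indeg=(0,0,1,0,0,0,0,1)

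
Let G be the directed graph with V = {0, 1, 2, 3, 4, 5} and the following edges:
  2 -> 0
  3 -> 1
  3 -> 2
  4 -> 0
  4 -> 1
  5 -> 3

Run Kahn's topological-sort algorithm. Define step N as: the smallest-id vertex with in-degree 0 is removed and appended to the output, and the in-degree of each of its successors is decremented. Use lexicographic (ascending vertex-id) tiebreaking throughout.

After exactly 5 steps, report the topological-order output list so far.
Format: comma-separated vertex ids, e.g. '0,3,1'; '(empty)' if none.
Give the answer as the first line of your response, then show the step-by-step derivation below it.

4,5,3,1,2

step 1: output 4; order=[4]; indeg=(1,1,1,1,0,0)
step 2: output 5; order=[4,5]; indeg=(1,1,1,0,0,0)
step 3: output 3; order=[4,5,3]; indeg=(1,0,0,0,0,0)
step 4: output 1; order=[4,5,3,1]; indeg=(1,0,0,0,0,0)
step 5: output 2; order=[4,5,3,1,2]; indeg=(0,0,0,0,0,0)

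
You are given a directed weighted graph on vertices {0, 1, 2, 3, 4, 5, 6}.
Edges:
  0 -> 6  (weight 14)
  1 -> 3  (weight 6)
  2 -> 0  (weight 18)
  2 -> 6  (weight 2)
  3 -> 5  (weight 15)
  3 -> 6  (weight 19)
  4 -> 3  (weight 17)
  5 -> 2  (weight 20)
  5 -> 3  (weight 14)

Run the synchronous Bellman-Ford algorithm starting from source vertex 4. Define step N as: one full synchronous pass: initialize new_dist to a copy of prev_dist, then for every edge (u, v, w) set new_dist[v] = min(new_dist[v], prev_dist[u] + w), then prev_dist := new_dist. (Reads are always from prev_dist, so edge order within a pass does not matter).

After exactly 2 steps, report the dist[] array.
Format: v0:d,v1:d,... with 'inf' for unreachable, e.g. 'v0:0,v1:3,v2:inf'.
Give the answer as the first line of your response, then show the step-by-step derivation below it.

v0:inf,v1:inf,v2:inf,v3:17,v4:0,v5:32,v6:36

step 1: dist = v0:inf,v1:inf,v2:inf,v3:17,v4:0,v5:inf,v6:inf
step 2: dist = v0:inf,v1:inf,v2:inf,v3:17,v4:0,v5:32,v6:36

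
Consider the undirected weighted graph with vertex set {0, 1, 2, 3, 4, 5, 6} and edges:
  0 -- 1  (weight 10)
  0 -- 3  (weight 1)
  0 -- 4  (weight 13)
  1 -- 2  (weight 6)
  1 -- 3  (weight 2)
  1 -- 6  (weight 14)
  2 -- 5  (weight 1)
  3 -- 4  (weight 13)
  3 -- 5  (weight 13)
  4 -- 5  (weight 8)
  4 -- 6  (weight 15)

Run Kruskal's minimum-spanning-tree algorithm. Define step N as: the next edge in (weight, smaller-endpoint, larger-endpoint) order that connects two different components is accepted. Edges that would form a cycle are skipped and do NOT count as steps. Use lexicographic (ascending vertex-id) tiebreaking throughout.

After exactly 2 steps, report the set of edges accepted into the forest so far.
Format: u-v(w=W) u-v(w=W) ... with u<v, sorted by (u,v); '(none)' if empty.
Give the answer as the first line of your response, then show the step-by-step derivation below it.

0-3(w=1) 2-5(w=1)

step 1: add edge 0-3 (w=1); MST = {0-3(w=1)}
step 2: add edge 2-5 (w=1); MST = {0-3(w=1) 2-5(w=1)}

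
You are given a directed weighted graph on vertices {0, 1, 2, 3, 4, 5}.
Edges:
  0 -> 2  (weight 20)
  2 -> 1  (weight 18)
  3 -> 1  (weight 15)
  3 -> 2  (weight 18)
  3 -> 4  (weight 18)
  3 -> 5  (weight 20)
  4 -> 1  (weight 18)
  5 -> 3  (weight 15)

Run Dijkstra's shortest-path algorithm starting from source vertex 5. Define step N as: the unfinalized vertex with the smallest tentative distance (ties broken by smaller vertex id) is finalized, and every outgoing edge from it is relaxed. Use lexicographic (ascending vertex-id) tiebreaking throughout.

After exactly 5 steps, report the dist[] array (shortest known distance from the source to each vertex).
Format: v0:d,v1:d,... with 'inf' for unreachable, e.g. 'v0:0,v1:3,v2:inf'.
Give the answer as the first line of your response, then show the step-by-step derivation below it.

v0:inf,v1:30,v2:33,v3:15,v4:33,v5:0

step 1: dist = v0:inf,v1:inf,v2:inf,v3:15,v4:inf,v5:0
step 2: dist = v0:inf,v1:30,v2:33,v3:15,v4:33,v5:0
step 3: dist = v0:inf,v1:30,v2:33,v3:15,v4:33,v5:0
step 4: dist = v0:inf,v1:30,v2:33,v3:15,v4:33,v5:0
step 5: dist = v0:inf,v1:30,v2:33,v3:15,v4:33,v5:0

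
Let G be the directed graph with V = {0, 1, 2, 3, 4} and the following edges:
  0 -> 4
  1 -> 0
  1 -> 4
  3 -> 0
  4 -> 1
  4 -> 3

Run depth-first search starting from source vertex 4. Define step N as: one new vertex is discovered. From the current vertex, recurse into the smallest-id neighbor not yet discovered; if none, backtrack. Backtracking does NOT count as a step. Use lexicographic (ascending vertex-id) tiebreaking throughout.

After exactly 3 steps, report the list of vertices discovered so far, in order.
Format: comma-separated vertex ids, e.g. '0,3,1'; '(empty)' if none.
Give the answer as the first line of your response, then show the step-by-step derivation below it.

4,1,0

step 1: discover 4; path=4; order=4
step 2: discover 1; path=4>1; order=4,1
step 3: discover 0; path=4>1>0; order=4,1,0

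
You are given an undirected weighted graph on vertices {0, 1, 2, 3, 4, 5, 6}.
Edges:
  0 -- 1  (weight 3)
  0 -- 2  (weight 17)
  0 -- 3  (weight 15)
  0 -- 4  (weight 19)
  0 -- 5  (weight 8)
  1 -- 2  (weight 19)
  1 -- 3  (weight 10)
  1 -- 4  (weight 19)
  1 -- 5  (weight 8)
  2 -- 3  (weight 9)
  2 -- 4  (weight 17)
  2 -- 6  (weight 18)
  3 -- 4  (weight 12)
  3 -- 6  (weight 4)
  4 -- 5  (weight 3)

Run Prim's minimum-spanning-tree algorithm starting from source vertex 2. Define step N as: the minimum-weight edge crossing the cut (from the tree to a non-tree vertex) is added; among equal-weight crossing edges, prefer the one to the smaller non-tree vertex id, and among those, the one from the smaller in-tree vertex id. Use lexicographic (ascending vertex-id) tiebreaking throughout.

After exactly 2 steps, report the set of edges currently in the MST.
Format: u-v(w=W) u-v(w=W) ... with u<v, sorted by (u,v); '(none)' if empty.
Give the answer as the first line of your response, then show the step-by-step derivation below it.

2-3(w=9) 3-6(w=4)

step 1: add edge 2-3 (w=9); MST = {2-3(w=9)}
step 2: add edge 3-6 (w=4); MST = {2-3(w=9) 3-6(w=4)}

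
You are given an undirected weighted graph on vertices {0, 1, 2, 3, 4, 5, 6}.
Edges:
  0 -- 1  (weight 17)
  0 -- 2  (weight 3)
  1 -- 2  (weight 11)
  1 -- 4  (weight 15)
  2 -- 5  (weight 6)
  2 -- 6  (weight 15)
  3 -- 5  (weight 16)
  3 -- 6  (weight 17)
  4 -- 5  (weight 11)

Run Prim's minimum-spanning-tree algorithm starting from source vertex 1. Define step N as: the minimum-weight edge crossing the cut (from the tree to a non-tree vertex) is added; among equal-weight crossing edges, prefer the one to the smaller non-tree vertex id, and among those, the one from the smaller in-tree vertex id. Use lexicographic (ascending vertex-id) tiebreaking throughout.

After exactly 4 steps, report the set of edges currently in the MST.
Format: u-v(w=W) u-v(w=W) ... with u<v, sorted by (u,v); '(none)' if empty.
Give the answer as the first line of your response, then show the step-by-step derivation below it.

0-2(w=3) 1-2(w=11) 2-5(w=6) 4-5(w=11)

step 1: add edge 1-2 (w=11); MST = {1-2(w=11)}
step 2: add edge 0-2 (w=3); MST = {0-2(w=3) 1-2(w=11)}
step 3: add edge 2-5 (w=6); MST = {0-2(w=3) 1-2(w=11) 2-5(w=6)}
step 4: add edge 4-5 (w=11); MST = {0-2(w=3) 1-2(w=11) 2-5(w=6) 4-5(w=11)}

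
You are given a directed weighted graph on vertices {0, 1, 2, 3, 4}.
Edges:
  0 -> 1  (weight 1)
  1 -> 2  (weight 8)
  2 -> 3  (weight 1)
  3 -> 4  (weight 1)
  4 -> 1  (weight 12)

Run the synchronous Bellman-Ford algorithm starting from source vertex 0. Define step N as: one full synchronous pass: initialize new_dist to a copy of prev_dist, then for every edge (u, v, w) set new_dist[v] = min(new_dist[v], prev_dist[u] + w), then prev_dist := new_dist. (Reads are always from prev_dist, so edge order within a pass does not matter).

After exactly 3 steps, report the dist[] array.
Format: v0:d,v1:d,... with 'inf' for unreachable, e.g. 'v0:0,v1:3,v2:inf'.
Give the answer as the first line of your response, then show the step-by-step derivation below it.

v0:0,v1:1,v2:9,v3:10,v4:inf

step 1: dist = v0:0,v1:1,v2:inf,v3:inf,v4:inf
step 2: dist = v0:0,v1:1,v2:9,v3:inf,v4:inf
step 3: dist = v0:0,v1:1,v2:9,v3:10,v4:inf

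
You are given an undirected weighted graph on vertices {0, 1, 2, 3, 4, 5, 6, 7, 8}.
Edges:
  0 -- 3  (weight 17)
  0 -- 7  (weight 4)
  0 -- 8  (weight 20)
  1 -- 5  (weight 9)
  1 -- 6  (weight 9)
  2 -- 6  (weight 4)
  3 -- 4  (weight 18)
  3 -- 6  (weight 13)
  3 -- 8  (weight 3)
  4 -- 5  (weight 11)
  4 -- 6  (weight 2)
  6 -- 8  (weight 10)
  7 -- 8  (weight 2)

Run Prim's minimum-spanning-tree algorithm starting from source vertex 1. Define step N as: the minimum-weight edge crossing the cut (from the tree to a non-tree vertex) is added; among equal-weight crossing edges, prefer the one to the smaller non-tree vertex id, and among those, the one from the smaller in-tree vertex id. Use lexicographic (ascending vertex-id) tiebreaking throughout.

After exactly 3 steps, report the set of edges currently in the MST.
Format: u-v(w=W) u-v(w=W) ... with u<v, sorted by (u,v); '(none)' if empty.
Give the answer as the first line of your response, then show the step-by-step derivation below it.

1-5(w=9) 1-6(w=9) 4-6(w=2)

step 1: add edge 1-5 (w=9); MST = {1-5(w=9)}
step 2: add edge 1-6 (w=9); MST = {1-5(w=9) 1-6(w=9)}
step 3: add edge 4-6 (w=2); MST = {1-5(w=9) 1-6(w=9) 4-6(w=2)}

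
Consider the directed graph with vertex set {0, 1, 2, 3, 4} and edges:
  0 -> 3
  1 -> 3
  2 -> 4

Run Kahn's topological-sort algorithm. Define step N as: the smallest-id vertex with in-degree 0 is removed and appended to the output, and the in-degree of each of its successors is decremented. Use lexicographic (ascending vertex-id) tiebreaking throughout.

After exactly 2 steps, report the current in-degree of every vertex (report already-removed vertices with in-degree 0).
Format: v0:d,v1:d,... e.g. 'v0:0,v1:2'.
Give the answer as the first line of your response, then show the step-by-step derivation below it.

v0:0,v1:0,v2:0,v3:0,v4:1

step 1: output 0; order=[0]; indeg=(0,0,0,1,1)
step 2: output 1; order=[0,1]; indeg=(0,0,0,0,1)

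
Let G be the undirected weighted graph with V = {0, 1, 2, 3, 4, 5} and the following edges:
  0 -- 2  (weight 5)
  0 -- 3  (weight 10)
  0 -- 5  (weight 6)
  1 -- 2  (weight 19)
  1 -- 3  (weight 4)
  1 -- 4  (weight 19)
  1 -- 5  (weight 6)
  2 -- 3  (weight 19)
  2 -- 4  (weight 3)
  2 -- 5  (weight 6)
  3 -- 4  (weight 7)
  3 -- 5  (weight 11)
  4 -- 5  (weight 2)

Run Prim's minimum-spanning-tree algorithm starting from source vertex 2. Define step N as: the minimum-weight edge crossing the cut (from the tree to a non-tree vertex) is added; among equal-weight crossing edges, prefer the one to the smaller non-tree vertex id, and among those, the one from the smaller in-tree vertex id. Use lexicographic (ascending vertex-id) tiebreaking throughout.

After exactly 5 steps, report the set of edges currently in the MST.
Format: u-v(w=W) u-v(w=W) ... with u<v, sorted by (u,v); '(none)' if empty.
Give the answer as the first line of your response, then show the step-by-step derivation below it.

0-2(w=5) 1-3(w=4) 1-5(w=6) 2-4(w=3) 4-5(w=2)

step 1: add edge 2-4 (w=3); MST = {2-4(w=3)}
step 2: add edge 4-5 (w=2); MST = {2-4(w=3) 4-5(w=2)}
step 3: add edge 0-2 (w=5); MST = {0-2(w=5) 2-4(w=3) 4-5(w=2)}
step 4: add edge 1-5 (w=6); MST = {0-2(w=5) 1-5(w=6) 2-4(w=3) 4-5(w=2)}
step 5: add edge 1-3 (w=4); MST = {0-2(w=5) 1-3(w=4) 1-5(w=6) 2-4(w=3) 4-5(w=2)}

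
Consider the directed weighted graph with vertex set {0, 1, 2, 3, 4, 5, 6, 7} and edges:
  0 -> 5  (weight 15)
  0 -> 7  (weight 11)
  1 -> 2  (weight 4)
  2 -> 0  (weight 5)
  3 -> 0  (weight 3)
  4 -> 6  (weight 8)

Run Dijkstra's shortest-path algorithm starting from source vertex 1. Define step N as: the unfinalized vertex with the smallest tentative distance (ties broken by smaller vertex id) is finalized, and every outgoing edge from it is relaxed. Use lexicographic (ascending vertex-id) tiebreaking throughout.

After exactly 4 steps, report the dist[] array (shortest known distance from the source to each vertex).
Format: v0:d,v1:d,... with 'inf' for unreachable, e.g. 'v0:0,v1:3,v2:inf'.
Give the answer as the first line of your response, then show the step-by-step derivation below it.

v0:9,v1:0,v2:4,v3:inf,v4:inf,v5:24,v6:inf,v7:20

step 1: dist = v0:inf,v1:0,v2:4,v3:inf,v4:inf,v5:inf,v6:inf,v7:inf
step 2: dist = v0:9,v1:0,v2:4,v3:inf,v4:inf,v5:inf,v6:inf,v7:inf
step 3: dist = v0:9,v1:0,v2:4,v3:inf,v4:inf,v5:24,v6:inf,v7:20
step 4: dist = v0:9,v1:0,v2:4,v3:inf,v4:inf,v5:24,v6:inf,v7:20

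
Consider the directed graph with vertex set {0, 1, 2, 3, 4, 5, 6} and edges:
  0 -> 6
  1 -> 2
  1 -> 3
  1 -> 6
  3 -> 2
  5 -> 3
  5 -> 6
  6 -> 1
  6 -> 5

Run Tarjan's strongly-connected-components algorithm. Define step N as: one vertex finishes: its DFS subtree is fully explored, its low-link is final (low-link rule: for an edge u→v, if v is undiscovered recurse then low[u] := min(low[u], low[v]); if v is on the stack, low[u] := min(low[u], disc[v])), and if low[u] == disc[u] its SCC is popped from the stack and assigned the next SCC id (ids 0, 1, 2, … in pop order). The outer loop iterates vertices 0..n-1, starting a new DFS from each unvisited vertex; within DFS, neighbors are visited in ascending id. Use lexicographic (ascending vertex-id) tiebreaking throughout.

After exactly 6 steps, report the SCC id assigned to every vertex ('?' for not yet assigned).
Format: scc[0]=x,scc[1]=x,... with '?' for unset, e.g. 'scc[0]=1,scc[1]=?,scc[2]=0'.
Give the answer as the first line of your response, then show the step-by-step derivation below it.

scc[0]=3,scc[1]=2,scc[2]=0,scc[3]=1,scc[4]=?,scc[5]=2,scc[6]=2

step 1: low=(low[0]=0,low[1]=2,low[2]=3,low[3]=?,low[4]=?,low[5]=?,low[6]=1); scc=(scc[0]=?,scc[1]=?,scc[2]=0,scc[3]=?,scc[4]=?,scc[5]=?,scc[6]=?)
step 2: low=(low[0]=0,low[1]=2,low[2]=3,low[3]=4,low[4]=?,low[5]=?,low[6]=1); scc=(scc[0]=?,scc[1]=?,scc[2]=0,scc[3]=1,scc[4]=?,scc[5]=?,scc[6]=?)
step 3: low=(low[0]=0,low[1]=1,low[2]=3,low[3]=4,low[4]=?,low[5]=?,low[6]=1); scc=(scc[0]=?,scc[1]=?,scc[2]=0,scc[3]=1,scc[4]=?,scc[5]=?,scc[6]=?)
step 4: low=(low[0]=0,low[1]=1,low[2]=3,low[3]=4,low[4]=?,low[5]=1,low[6]=1); scc=(scc[0]=?,scc[1]=?,scc[2]=0,scc[3]=1,scc[4]=?,scc[5]=?,scc[6]=?)
step 5: low=(low[0]=0,low[1]=1,low[2]=3,low[3]=4,low[4]=?,low[5]=1,low[6]=1); scc=(scc[0]=?,scc[1]=2,scc[2]=0,scc[3]=1,scc[4]=?,scc[5]=2,scc[6]=2)
step 6: low=(low[0]=0,low[1]=1,low[2]=3,low[3]=4,low[4]=?,low[5]=1,low[6]=1); scc=(scc[0]=3,scc[1]=2,scc[2]=0,scc[3]=1,scc[4]=?,scc[5]=2,scc[6]=2)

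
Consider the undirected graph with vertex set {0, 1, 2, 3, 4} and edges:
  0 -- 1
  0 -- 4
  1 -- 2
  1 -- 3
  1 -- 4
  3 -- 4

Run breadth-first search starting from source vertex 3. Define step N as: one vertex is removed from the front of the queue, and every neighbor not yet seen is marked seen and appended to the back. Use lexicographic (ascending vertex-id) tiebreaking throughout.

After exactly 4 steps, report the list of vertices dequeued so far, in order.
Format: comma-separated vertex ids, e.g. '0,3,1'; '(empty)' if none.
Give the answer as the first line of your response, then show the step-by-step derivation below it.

3,1,4,0

step 1: dequeue 3; queue=[1,4]; order=3
step 2: dequeue 1; queue=[4,0,2]; order=3,1
step 3: dequeue 4; queue=[0,2]; order=3,1,4
step 4: dequeue 0; queue=[2]; order=3,1,4,0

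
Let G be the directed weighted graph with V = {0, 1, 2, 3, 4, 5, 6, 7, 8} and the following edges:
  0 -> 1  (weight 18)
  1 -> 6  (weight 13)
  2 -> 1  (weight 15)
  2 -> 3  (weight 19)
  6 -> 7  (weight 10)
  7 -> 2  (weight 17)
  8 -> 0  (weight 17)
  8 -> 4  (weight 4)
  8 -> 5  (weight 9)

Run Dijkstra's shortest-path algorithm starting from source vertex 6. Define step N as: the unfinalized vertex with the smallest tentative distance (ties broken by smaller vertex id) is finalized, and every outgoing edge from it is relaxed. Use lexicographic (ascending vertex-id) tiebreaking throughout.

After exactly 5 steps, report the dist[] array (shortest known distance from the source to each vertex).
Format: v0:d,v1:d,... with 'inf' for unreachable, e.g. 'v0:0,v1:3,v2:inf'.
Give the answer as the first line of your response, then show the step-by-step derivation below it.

v0:inf,v1:42,v2:27,v3:46,v4:inf,v5:inf,v6:0,v7:10,v8:inf

step 1: dist = v0:inf,v1:inf,v2:inf,v3:inf,v4:inf,v5:inf,v6:0,v7:10,v8:inf
step 2: dist = v0:inf,v1:inf,v2:27,v3:inf,v4:inf,v5:inf,v6:0,v7:10,v8:inf
step 3: dist = v0:inf,v1:42,v2:27,v3:46,v4:inf,v5:inf,v6:0,v7:10,v8:inf
step 4: dist = v0:inf,v1:42,v2:27,v3:46,v4:inf,v5:inf,v6:0,v7:10,v8:inf
step 5: dist = v0:inf,v1:42,v2:27,v3:46,v4:inf,v5:inf,v6:0,v7:10,v8:inf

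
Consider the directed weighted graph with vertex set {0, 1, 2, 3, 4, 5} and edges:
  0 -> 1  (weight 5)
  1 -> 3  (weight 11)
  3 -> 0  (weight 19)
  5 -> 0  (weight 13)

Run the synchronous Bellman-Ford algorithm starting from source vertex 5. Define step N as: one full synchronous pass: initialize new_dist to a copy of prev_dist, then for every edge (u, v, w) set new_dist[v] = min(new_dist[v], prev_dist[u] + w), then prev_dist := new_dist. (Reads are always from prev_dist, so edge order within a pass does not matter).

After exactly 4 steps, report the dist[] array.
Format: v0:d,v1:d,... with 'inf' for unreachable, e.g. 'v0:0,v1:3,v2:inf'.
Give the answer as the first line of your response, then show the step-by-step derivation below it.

v0:13,v1:18,v2:inf,v3:29,v4:inf,v5:0

step 1: dist = v0:13,v1:inf,v2:inf,v3:inf,v4:inf,v5:0
step 2: dist = v0:13,v1:18,v2:inf,v3:inf,v4:inf,v5:0
step 3: dist = v0:13,v1:18,v2:inf,v3:29,v4:inf,v5:0
step 4: dist = v0:13,v1:18,v2:inf,v3:29,v4:inf,v5:0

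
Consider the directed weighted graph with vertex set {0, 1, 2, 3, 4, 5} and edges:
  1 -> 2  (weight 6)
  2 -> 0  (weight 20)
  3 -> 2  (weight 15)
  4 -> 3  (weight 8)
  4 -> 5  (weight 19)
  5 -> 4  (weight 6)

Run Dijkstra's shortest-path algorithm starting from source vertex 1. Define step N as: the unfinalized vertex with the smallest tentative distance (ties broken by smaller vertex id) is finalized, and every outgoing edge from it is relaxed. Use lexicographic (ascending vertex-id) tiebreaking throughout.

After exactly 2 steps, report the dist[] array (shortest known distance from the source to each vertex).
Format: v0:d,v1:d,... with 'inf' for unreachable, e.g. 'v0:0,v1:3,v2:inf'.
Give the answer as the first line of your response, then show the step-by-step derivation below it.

v0:26,v1:0,v2:6,v3:inf,v4:inf,v5:inf

step 1: dist = v0:inf,v1:0,v2:6,v3:inf,v4:inf,v5:inf
step 2: dist = v0:26,v1:0,v2:6,v3:inf,v4:inf,v5:inf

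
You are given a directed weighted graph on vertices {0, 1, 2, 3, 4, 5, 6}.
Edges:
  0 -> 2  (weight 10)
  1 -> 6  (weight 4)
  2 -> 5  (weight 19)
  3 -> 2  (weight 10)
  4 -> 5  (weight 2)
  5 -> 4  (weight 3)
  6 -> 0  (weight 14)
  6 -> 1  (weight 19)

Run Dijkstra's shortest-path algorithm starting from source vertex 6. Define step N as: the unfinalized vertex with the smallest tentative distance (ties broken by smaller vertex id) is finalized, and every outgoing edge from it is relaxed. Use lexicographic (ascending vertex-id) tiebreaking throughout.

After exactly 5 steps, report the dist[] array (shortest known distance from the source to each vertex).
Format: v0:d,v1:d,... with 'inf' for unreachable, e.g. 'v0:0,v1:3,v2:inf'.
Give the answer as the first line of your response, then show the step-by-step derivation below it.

v0:14,v1:19,v2:24,v3:inf,v4:46,v5:43,v6:0

step 1: dist = v0:14,v1:19,v2:inf,v3:inf,v4:inf,v5:inf,v6:0
step 2: dist = v0:14,v1:19,v2:24,v3:inf,v4:inf,v5:inf,v6:0
step 3: dist = v0:14,v1:19,v2:24,v3:inf,v4:inf,v5:inf,v6:0
step 4: dist = v0:14,v1:19,v2:24,v3:inf,v4:inf,v5:43,v6:0
step 5: dist = v0:14,v1:19,v2:24,v3:inf,v4:46,v5:43,v6:0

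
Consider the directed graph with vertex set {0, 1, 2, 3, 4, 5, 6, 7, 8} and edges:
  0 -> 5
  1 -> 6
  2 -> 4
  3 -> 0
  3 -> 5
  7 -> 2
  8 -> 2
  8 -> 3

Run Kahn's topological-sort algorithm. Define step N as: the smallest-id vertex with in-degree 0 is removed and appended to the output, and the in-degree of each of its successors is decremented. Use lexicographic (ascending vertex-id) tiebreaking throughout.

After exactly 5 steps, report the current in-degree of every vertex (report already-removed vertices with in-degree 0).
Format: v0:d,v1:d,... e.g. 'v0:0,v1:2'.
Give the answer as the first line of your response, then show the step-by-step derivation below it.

v0:1,v1:0,v2:0,v3:0,v4:0,v5:2,v6:0,v7:0,v8:0

step 1: output 1; order=[1]; indeg=(1,0,2,1,1,2,0,0,0)
step 2: output 6; order=[1,6]; indeg=(1,0,2,1,1,2,0,0,0)
step 3: output 7; order=[1,6,7]; indeg=(1,0,1,1,1,2,0,0,0)
step 4: output 8; order=[1,6,7,8]; indeg=(1,0,0,0,1,2,0,0,0)
step 5: output 2; order=[1,6,7,8,2]; indeg=(1,0,0,0,0,2,0,0,0)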